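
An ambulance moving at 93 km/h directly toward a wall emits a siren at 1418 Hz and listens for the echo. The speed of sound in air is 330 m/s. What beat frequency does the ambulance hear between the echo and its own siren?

241 Hz

93 km/h = 25.83 m/s.
The wall receives the sound from a moving source: f₁ = f₀ · v/(v − v_e) = 1418 × 330/304.17 ≈ 1538 Hz.
On the return leg the ambulance is a moving observer: f₂ = f₁ · (v + v_e)/v = 1538 × 355.83/330 ≈ 1659 Hz.
Beat against the emitted tone: |f₂ − f₀| = 2v_e·f₀/(v − v_e) = 2 × 25.83 × 1418/304.17 ≈ 241 Hz.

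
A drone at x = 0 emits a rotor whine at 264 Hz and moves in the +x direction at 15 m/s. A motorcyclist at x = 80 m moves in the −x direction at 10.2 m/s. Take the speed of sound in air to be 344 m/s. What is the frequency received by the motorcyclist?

284 Hz

The observer lies on the +x side, so the source is heading toward the observer and the observer is heading toward the source.
General Doppler shift: f' = f · (v + v_o)/(v − v_s).
f' = 264 × (344 + 10.2)/(344 − 15) = 264 × 354.2/329 ≈ 284 Hz.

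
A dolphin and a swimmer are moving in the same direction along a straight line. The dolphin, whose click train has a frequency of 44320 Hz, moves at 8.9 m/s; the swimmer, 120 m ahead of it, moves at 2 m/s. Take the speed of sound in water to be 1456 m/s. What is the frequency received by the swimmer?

The swimmer is ahead, so the dolphin is moving toward it while the swimmer is moving away from the dolphin.
Both move, so f' = f · (v − v_o)/(v − v_s).
f' = 44320 × (1456 − 2)/(1456 − 8.9) = 44320 × 1454/1447.1 ≈ 44531 Hz.

44531 Hz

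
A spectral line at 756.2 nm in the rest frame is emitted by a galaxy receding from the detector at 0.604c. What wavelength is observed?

Relativistic Doppler for wavelength: λ' = λ₀ · √((1 + β)/(1 − β)).
λ' = 756.2 × √(1.6040/0.3960) = 756.2 × 2.01259 ≈ 1521.9 nm.

1521.9 nm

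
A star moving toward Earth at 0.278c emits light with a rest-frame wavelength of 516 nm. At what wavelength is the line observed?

Relativistic Doppler for wavelength: λ' = λ₀ · √((1 − β)/(1 + β)).
λ' = 516 × √(0.7220/1.2780) = 516 × 0.75163 ≈ 387.8 nm.

387.8 nm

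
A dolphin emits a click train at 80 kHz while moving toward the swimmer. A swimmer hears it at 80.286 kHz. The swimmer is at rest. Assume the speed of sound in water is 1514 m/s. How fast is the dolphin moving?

f' = f · v/(v − v_s) ⇒ v_s = v · |1 − f/f'|.
v_s = 1514 × |1 − 80/80.286| = 1514 × 0.003562 ≈ 5.4 m/s.

5.4 m/s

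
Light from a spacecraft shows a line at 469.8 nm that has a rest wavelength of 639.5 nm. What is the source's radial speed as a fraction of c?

λ'/λ₀ = 0.7346 < 1 (blueshift), so the source is approaching.
λ'/λ₀ = √((1 − β)/(1 + β)) for an approaching source ⇒ β = (1 − r²)/(1 + r²) with r = λ'/λ₀.
β = (1 − 0.5397)/(1 + 0.5397) ≈ 0.299.

0.299c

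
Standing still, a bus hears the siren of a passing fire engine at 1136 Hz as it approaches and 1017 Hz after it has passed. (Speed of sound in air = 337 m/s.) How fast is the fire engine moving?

f₁/f₂ = (v + v_s)/(v − v_s), so v_s = v · (f₁ − f₂)/(f₁ + f₂).
v_s = 337 × (1136 − 1017)/(1136 + 1017) = 337 × 119/2153 ≈ 18.6 m/s.

18.6 m/s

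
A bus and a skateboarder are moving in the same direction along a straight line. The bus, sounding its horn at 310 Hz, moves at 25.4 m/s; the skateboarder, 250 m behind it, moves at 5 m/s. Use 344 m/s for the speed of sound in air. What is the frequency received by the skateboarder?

The skateboarder is behind, so the bus is moving away from it while the skateboarder is moving toward the bus.
Both move, so f' = f · (v + v_o)/(v + v_s).
f' = 310 × (344 + 5)/(344 + 25.4) = 310 × 349/369.4 ≈ 293 Hz.

293 Hz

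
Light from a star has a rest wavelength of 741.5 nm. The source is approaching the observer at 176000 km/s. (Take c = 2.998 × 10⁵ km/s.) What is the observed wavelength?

β = v/c = 176000/299800 = 0.5871.
Relativistic Doppler for wavelength: λ' = λ₀ · √((1 − β)/(1 + β)).
λ' = 741.5 × √(0.4129/1.5871) = 741.5 × 0.51009 ≈ 378.2 nm.

378.2 nm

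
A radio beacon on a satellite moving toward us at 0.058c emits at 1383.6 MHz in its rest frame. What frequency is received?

Relativistic Doppler for frequency: f' = f₀ · √((1 + β)/(1 − β)).
f' = 1383.6 × √(1.0580/0.9420) = 1383.6 × 1.05978 ≈ 1466.3 MHz.

1466.3 MHz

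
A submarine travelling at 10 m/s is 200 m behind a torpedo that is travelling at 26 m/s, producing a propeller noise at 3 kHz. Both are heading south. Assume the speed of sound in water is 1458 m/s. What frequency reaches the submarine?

2.97 kHz

The submarine is behind, so the torpedo is moving away from it while the submarine is moving toward the torpedo.
General Doppler shift: f' = f · (v + v_o)/(v + v_s).
f' = 3 × (1458 + 10)/(1458 + 26) = 3 × 1468/1484 ≈ 2.97 kHz.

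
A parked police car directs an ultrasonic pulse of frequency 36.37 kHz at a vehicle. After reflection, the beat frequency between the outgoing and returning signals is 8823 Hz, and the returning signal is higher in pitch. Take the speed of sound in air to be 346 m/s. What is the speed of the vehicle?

Double Doppler shift off a moving reflector: f₂ = f₀ · (v + u)/(v − u) (u > 0 toward emitter).
Returning signal is higher, so f₂ = f₀ + Δf = 36370 + 8823 = 45193 Hz.
Rearranging, u = v · (f₂ − f₀)/(f₂ + f₀) = 346 × 8823/81563 ≈ 37 m/s.
So the vehicle is moving at 37 m/s toward the emitter.

37 m/s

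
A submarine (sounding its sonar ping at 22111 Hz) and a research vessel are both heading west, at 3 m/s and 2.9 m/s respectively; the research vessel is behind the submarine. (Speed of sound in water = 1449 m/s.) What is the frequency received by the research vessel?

22109 Hz

The research vessel is behind, so the submarine is moving away from it while the research vessel is moving toward the submarine.
With source receding and observer approaching, f' = f · (v + v_o)/(v + v_s).
f' = 22111 × (1449 + 2.9)/(1449 + 3) = 22111 × 1451.9/1452 ≈ 22109 Hz.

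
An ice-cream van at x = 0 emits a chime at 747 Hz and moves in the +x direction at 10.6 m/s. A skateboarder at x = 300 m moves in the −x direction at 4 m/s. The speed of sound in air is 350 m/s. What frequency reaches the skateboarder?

The observer lies on the +x side, so the source is heading toward the observer and the observer is heading toward the source.
With source approaching and observer approaching, f' = f · (v + v_o)/(v − v_s).
f' = 747 × (350 + 4)/(350 − 10.6) = 747 × 354/339.4 ≈ 779 Hz.

779 Hz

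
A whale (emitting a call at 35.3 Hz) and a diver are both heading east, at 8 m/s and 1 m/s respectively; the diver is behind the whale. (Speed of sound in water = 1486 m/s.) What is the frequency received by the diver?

35.1 Hz

The diver is behind, so the whale is moving away from it while the diver is moving toward the whale.
Both move, so f' = f · (v + v_o)/(v + v_s).
f' = 35.3 × (1486 + 1)/(1486 + 8) = 35.3 × 1487/1494 ≈ 35.1 Hz.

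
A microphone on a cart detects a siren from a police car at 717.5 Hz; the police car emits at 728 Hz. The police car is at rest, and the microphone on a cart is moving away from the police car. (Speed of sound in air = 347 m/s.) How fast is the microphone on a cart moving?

5.0 m/s

f' = f · (v − v_o)/v ⇒ v_o = v · |f'/f − 1|.
v_o = 347 × |717.5/728 − 1| = 347 × 0.01442 ≈ 5.0 m/s.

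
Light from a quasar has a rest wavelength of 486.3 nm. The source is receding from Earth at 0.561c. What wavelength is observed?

Relativistic Doppler for wavelength: λ' = λ₀ · √((1 + β)/(1 − β)).
λ' = 486.3 × √(1.5610/0.4390) = 486.3 × 1.88569 ≈ 917.0 nm.

917.0 nm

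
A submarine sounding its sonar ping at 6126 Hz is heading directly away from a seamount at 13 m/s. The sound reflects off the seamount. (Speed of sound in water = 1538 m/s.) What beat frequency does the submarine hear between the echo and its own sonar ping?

The seamount receives the sound from a moving source: f₁ = f₀ · v/(v + v_e) = 6126 × 1538/1551 ≈ 6074.7 Hz.
On the return leg the submarine is a moving observer: f₂ = f₁ · (v − v_e)/v = 6074.7 × 1525/1538 ≈ 6023.3 Hz.
Equivalently f₂ = f₀ · (v − v_e)/(v + v_e).
Beat against the emitted tone: |f₂ − f₀| = 2v_e·f₀/(v + v_e) = 2 × 13 × 6126/1551 ≈ 103 Hz.

103 Hz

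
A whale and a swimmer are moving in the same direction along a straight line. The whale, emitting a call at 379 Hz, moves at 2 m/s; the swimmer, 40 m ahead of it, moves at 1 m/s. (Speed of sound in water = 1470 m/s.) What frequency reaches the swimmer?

379 Hz

The swimmer is ahead, so the whale is moving toward it while the swimmer is moving away from the whale.
General Doppler shift: f' = f · (v − v_o)/(v − v_s).
f' = 379 × (1470 − 1)/(1470 − 2) = 379 × 1469/1468 ≈ 379 Hz.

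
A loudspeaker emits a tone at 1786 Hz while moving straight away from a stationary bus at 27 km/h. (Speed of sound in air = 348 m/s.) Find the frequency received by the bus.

27 km/h = 7.5 m/s.
With the source moving away from a stationary observer, f' = f · v/(v + v_s).
f' = 1786 × 348/(348 + 7.5) = 1786 × 348/355.5 ≈ 1748 Hz.

1748 Hz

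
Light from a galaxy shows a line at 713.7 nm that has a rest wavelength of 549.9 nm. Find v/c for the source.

λ'/λ₀ = 1.2979 > 1 (redshift), so the source is receding.
λ'/λ₀ = √((1 + β)/(1 − β)) for a receding source ⇒ β = (r² − 1)/(r² + 1) with r = λ'/λ₀.
β = (1.6845 − 1)/(1.6845 + 1) ≈ 0.255.

0.255c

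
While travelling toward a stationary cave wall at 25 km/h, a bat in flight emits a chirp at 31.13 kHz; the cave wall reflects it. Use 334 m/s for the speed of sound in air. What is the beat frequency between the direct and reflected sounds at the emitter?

1322 Hz

25 km/h = 6.944 m/s.
The cave wall receives the sound from a moving source: f₁ = f₀ · v/(v − v_e) = 31.13 × 334/327.06 ≈ 31.791 kHz.
On the return leg the bat in flight is a moving observer: f₂ = f₁ · (v + v_e)/v = 31.791 × 340.94/334 ≈ 32.452 kHz.
Equivalently f₂ = f₀ · (v + v_e)/(v − v_e).
Beat against the emitted tone (with f₀ = 31130 Hz): |f₂ − f₀| = 2v_e·f₀/(v − v_e) = 2 × 6.944 × 31130/327.06 ≈ 1322 Hz.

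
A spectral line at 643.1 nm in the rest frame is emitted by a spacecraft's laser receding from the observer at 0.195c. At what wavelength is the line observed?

783.5 nm

Relativistic Doppler for wavelength: λ' = λ₀ · √((1 + β)/(1 − β)).
λ' = 643.1 × √(1.1950/0.8050) = 643.1 × 1.21839 ≈ 783.5 nm.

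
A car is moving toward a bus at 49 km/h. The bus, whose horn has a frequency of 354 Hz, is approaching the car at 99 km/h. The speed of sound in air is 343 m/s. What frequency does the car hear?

400 Hz

99 km/h = 27.5 m/s; 49 km/h = 13.61 m/s.
Both move, so f' = f · (v + v_o)/(v − v_s).
f' = 354 × (343 + 13.61)/(343 − 27.5) = 354 × 356.61/315.5 ≈ 400 Hz.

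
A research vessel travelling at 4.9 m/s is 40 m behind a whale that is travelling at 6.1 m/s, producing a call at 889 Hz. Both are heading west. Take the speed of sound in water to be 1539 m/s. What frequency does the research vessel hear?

888 Hz

The research vessel is behind, so the whale is moving away from it while the research vessel is moving toward the whale.
With source receding and observer approaching, f' = f · (v + v_o)/(v + v_s).
f' = 889 × (1539 + 4.9)/(1539 + 6.1) = 889 × 1543.9/1545.1 ≈ 888 Hz.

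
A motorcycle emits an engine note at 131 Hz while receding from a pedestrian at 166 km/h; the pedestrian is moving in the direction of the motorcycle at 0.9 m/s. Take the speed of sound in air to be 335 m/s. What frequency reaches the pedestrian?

115 Hz

166 km/h = 46.11 m/s.
With source receding and observer approaching, f' = f · (v + v_o)/(v + v_s).
f' = 131 × (335 + 0.9)/(335 + 46.11) = 131 × 335.9/381.11 ≈ 115 Hz.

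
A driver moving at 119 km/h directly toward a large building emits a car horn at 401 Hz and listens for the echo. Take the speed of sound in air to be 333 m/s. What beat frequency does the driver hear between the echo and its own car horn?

88 Hz

119 km/h = 33.06 m/s.
The large building receives the sound from a moving source: f₁ = f₀ · v/(v − v_e) = 401 × 333/299.94 ≈ 445.2 Hz.
On the return leg the driver is a moving observer: f₂ = f₁ · (v + v_e)/v = 445.2 × 366.06/333 ≈ 489.4 Hz.
Beat against the emitted tone: |f₂ − f₀| = 2v_e·f₀/(v − v_e) = 2 × 33.06 × 401/299.94 ≈ 88 Hz.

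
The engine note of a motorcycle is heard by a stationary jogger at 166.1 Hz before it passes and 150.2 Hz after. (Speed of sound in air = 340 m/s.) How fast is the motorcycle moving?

17.1 m/s

f₁/f₂ = (v + v_s)/(v − v_s), so v_s = v · (f₁ − f₂)/(f₁ + f₂).
v_s = 340 × (166.1 − 150.2)/(166.1 + 150.2) = 340 × 15.9/316.3 ≈ 17.1 m/s.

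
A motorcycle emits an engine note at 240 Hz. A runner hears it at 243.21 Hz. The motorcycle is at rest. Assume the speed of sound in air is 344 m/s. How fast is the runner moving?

4.6 m/s

f' > f, so the runner is approaching.
f' = f · (v + v_o)/v ⇒ v_o = v · |f'/f − 1|.
v_o = 344 × |243.21/240 − 1| = 344 × 0.01338 ≈ 4.6 m/s.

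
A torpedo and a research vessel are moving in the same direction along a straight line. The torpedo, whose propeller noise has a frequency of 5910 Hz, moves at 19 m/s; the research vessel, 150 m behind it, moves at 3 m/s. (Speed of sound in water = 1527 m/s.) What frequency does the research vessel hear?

The research vessel is behind, so the torpedo is moving away from it while the research vessel is moving toward the torpedo.
Both move, so f' = f · (v + v_o)/(v + v_s).
f' = 5910 × (1527 + 3)/(1527 + 19) = 5910 × 1530/1546 ≈ 5849 Hz.

5849 Hz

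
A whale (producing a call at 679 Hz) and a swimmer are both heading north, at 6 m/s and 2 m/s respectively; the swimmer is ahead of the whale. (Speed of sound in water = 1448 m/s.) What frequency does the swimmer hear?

The swimmer is ahead, so the whale is moving toward it while the swimmer is moving away from the whale.
With source approaching and observer receding, f' = f · (v − v_o)/(v − v_s).
f' = 679 × (1448 − 2)/(1448 − 6) = 679 × 1446/1442 ≈ 681 Hz.

681 Hz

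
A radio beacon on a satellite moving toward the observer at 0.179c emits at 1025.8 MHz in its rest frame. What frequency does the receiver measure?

1229.3 MHz

Relativistic Doppler for frequency: f' = f₀ · √((1 + β)/(1 − β)).
f' = 1025.8 × √(1.1790/0.8210) = 1025.8 × 1.19835 ≈ 1229.3 MHz.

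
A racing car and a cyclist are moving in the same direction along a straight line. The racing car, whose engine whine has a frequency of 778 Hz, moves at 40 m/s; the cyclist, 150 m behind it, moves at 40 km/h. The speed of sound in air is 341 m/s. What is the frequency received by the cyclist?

719 Hz

40 km/h = 11.11 m/s.
The cyclist is behind, so the racing car is moving away from it while the cyclist is moving toward the racing car.
General Doppler shift: f' = f · (v + v_o)/(v + v_s).
f' = 778 × (341 + 11.11)/(341 + 40) = 778 × 352.11/381 ≈ 719 Hz.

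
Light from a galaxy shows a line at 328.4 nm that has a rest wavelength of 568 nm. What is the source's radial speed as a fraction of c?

λ'/λ₀ = 0.5782 < 1 (blueshift), so the source is approaching.
λ'/λ₀ = √((1 − β)/(1 + β)) for an approaching source ⇒ β = (1 − r²)/(1 + r²) with r = λ'/λ₀.
β = (1 − 0.3343)/(1 + 0.3343) ≈ 0.499.

0.499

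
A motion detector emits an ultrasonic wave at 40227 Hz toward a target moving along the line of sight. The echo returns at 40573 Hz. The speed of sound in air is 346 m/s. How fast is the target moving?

Double Doppler shift off a moving reflector: f₂ = f₀ · (v + u)/(v − u) (u > 0 toward emitter).
Rearranging, u = v · (f₂ − f₀)/(f₂ + f₀) = 346 × 346/80800 ≈ 1.48 m/s.
So the target is moving at 1.48 m/s toward the emitter.

1.48 m/s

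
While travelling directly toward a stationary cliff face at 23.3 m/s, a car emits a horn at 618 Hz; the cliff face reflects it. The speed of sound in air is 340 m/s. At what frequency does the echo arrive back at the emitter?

The cliff face receives the sound from a moving source: f₁ = f₀ · v/(v − v_e) = 618 × 340/316.7 ≈ 663 Hz.
On the return leg the car is a moving observer: f₂ = f₁ · (v + v_e)/v = 663 × 363.3/340 ≈ 709 Hz.

709 Hz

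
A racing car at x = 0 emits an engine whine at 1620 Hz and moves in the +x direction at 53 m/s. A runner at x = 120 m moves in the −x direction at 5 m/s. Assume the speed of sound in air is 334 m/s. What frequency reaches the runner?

1954 Hz

The observer lies on the +x side, so the source is heading toward the observer and the observer is heading toward the source.
Both move, so f' = f · (v + v_o)/(v − v_s).
f' = 1620 × (334 + 5)/(334 − 53) = 1620 × 339/281 ≈ 1954 Hz.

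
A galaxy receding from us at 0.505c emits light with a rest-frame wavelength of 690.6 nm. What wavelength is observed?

Relativistic Doppler for wavelength: λ' = λ₀ · √((1 + β)/(1 − β)).
λ' = 690.6 × √(1.5050/0.4950) = 690.6 × 1.74368 ≈ 1204.2 nm.

1204.2 nm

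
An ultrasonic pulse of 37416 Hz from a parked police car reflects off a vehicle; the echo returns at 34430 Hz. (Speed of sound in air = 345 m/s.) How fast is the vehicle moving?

Double Doppler shift off a moving reflector: f₂ = f₀ · (v + u)/(v − u) (u > 0 toward emitter).
Rearranging, u = v · (f₂ − f₀)/(f₂ + f₀) = 345 × -2986/71846 ≈ -14.3 m/s.
So the vehicle is moving at 14.3 m/s away from the emitter.

14.3 m/s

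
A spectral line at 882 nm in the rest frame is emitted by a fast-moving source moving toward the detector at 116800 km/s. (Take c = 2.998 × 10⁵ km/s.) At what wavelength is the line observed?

β = v/c = 116800/299800 = 0.3896.
Relativistic Doppler for wavelength: λ' = λ₀ · √((1 − β)/(1 + β)).
λ' = 882 × √(0.6104/1.3896) = 882 × 0.66277 ≈ 584.6 nm.

584.6 nm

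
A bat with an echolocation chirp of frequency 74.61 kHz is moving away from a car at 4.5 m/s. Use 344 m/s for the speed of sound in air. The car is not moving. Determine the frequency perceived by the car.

Only the source moves, away from the listener, so f' = f · v/(v + v_s).
f' = 74.61 × 344/(344 + 4.5) = 74.61 × 344/348.5 ≈ 73.6 kHz.

73.6 kHz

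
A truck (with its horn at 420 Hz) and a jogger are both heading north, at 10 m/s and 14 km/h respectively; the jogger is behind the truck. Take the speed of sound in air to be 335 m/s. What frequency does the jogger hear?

413 Hz

14 km/h = 3.889 m/s.
The jogger is behind, so the truck is moving away from it while the jogger is moving toward the truck.
With source receding and observer approaching, f' = f · (v + v_o)/(v + v_s).
f' = 420 × (335 + 3.889)/(335 + 10) = 420 × 338.89/345 ≈ 413 Hz.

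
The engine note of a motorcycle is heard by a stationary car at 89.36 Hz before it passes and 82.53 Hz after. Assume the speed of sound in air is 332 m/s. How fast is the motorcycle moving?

13.2 m/s

f₁/f₂ = (v + v_s)/(v − v_s), so v_s = v · (f₁ − f₂)/(f₁ + f₂).
v_s = 332 × (89.36 − 82.53)/(89.36 + 82.53) = 332 × 6.83/171.89 ≈ 13.2 m/s.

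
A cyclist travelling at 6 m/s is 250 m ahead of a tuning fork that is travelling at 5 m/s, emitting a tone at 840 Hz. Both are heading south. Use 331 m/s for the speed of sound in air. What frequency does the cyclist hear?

The cyclist is ahead, so the tuning fork is moving toward it while the cyclist is moving away from the tuning fork.
With source approaching and observer receding, f' = f · (v − v_o)/(v − v_s).
f' = 840 × (331 − 6)/(331 − 5) = 840 × 325/326 ≈ 837 Hz.

837 Hz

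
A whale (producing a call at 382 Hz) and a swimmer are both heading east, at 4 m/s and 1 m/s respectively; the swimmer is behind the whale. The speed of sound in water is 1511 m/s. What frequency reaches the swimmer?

381 Hz

The swimmer is behind, so the whale is moving away from it while the swimmer is moving toward the whale.
General Doppler shift: f' = f · (v + v_o)/(v + v_s).
f' = 382 × (1511 + 1)/(1511 + 4) = 382 × 1512/1515 ≈ 381 Hz.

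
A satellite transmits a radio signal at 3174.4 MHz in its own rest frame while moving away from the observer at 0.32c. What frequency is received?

2278.4 MHz

Relativistic Doppler for frequency: f' = f₀ · √((1 − β)/(1 + β)).
f' = 3174.4 × √(0.6800/1.3200) = 3174.4 × 0.71774 ≈ 2278.4 MHz.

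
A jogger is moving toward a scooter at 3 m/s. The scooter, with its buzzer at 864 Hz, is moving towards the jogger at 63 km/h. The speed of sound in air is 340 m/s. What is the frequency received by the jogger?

63 km/h = 17.5 m/s.
General Doppler shift: f' = f · (v + v_o)/(v − v_s).
f' = 864 × (340 + 3)/(340 − 17.5) = 864 × 343/322.5 ≈ 919 Hz.

919 Hz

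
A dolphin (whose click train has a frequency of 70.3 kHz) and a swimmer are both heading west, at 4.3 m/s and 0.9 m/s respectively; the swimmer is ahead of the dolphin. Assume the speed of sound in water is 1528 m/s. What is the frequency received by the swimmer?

The swimmer is ahead, so the dolphin is moving toward it while the swimmer is moving away from the dolphin.
General Doppler shift: f' = f · (v − v_o)/(v − v_s).
f' = 70.3 × (1528 − 0.9)/(1528 − 4.3) = 70.3 × 1527.1/1523.7 ≈ 70.5 kHz.

70.5 kHz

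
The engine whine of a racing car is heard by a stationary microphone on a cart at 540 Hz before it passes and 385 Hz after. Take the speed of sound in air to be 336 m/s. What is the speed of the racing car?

f₁/f₂ = (v + v_s)/(v − v_s), so v_s = v · (f₁ − f₂)/(f₁ + f₂).
v_s = 336 × (540 − 385)/(540 + 385) = 336 × 155/925 ≈ 56 m/s.

56 m/s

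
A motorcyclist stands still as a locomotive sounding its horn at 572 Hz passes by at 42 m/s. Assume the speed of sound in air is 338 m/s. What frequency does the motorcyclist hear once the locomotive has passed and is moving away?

509 Hz

Receding: f₂ = f · v/(v + v_s) = 572 × 338/380 ≈ 509 Hz.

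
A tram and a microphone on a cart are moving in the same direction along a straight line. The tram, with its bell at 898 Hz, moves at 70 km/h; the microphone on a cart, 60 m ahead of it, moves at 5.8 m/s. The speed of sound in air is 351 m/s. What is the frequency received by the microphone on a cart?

935 Hz

70 km/h = 19.44 m/s.
The microphone on a cart is ahead, so the tram is moving toward it while the microphone on a cart is moving away from the tram.
General Doppler shift: f' = f · (v − v_o)/(v − v_s).
f' = 898 × (351 − 5.8)/(351 − 19.44) = 898 × 345.2/331.56 ≈ 935 Hz.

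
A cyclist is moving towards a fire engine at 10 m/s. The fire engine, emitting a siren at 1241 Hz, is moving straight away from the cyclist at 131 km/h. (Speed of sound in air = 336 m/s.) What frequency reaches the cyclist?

131 km/h = 36.39 m/s.
With source receding and observer approaching, f' = f · (v + v_o)/(v + v_s).
f' = 1241 × (336 + 10)/(336 + 36.39) = 1241 × 346/372.39 ≈ 1153 Hz.

1153 Hz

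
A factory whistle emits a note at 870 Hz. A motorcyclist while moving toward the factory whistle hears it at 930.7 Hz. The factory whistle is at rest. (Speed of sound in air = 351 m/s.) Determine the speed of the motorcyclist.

f' = f · (v + v_o)/v ⇒ v_o = v · |f'/f − 1|.
v_o = 351 × |930.7/870 − 1| = 351 × 0.06977 ≈ 24.5 m/s.

24.5 m/s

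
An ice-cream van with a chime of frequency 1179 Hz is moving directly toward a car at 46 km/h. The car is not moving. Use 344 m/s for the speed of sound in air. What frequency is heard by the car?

1224 Hz

46 km/h = 12.78 m/s.
Moving source, stationary observer: f' = f · v/(v − v_s) since the source is approaching.
f' = 1179 × 344/(344 − 12.78) = 1179 × 344/331.2 ≈ 1224 Hz.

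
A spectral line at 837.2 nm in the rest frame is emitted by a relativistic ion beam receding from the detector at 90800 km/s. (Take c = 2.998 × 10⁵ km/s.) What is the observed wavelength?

1144.5 nm

β = v/c = 90800/299800 = 0.3029.
Relativistic Doppler for wavelength: λ' = λ₀ · √((1 + β)/(1 − β)).
λ' = 837.2 × √(1.3029/0.6971) = 837.2 × 1.36708 ≈ 1144.5 nm.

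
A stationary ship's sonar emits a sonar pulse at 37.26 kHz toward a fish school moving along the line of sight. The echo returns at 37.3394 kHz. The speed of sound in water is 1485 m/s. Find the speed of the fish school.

Double Doppler shift off a moving reflector: f₂ = f₀ · (v + u)/(v − u) (u > 0 toward emitter).
Rearranging, u = v · (f₂ − f₀)/(f₂ + f₀) = 1485 × 0.0794/74.5994 ≈ 1.58 m/s.
So the fish school is moving at 1.58 m/s toward the emitter.

1.58 m/s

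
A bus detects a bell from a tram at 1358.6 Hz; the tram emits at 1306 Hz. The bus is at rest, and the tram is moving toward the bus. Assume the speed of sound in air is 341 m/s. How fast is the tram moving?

f' = f · v/(v − v_s) ⇒ v_s = v · |1 − f/f'|.
v_s = 341 × |1 − 1306/1358.6| = 341 × 0.03872 ≈ 13.2 m/s.

13.2 m/s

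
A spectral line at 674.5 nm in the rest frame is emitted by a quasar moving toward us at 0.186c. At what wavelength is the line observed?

558.8 nm

Relativistic Doppler for wavelength: λ' = λ₀ · √((1 − β)/(1 + β)).
λ' = 674.5 × √(0.8140/1.1860) = 674.5 × 0.82846 ≈ 558.8 nm.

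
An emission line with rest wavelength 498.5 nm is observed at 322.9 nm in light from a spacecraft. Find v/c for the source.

λ'/λ₀ = 0.6477 < 1 (blueshift), so the source is approaching.
λ'/λ₀ = √((1 − β)/(1 + β)) for an approaching source ⇒ β = (1 − r²)/(1 + r²) with r = λ'/λ₀.
β = (1 − 0.4196)/(1 + 0.4196) ≈ 0.409.

0.409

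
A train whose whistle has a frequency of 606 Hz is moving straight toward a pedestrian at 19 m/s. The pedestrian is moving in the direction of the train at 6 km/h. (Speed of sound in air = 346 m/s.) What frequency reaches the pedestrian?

644 Hz

6 km/h = 1.667 m/s.
Both move, so f' = f · (v + v_o)/(v − v_s).
f' = 606 × (346 + 1.667)/(346 − 19) = 606 × 347.67/327 ≈ 644 Hz.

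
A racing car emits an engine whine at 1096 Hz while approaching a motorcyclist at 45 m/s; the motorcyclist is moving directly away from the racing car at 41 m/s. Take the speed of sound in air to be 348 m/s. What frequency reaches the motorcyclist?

1110 Hz

General Doppler shift: f' = f · (v − v_o)/(v − v_s).
f' = 1096 × (348 − 41)/(348 − 45) = 1096 × 307/303 ≈ 1110 Hz.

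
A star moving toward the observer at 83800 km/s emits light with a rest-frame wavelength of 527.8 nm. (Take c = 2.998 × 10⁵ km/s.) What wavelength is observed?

396.1 nm

β = v/c = 83800/299800 = 0.2795.
Relativistic Doppler for wavelength: λ' = λ₀ · √((1 − β)/(1 + β)).
λ' = 527.8 × √(0.7205/1.2795) = 527.8 × 0.75039 ≈ 396.1 nm.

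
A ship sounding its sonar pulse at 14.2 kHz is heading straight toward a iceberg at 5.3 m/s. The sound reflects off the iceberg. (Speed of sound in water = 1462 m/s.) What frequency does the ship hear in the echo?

The iceberg receives the sound from a moving source: f₁ = f₀ · v/(v − v_e) = 14.2 × 1462/1456.7 ≈ 14.25 kHz.
On the return leg the ship is a moving observer: f₂ = f₁ · (v + v_e)/v = 14.25 × 1467.3/1462 ≈ 14.30 kHz.

14.30 kHz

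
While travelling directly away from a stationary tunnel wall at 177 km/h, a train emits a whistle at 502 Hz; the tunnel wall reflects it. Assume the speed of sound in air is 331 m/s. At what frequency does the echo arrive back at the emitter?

372 Hz

177 km/h = 49.17 m/s.
The tunnel wall receives the sound from a moving source: f₁ = f₀ · v/(v + v_e) = 502 × 331/380.17 ≈ 437 Hz.
On the return leg the train is a moving observer: f₂ = f₁ · (v − v_e)/v = 437 × 281.83/331 ≈ 372 Hz.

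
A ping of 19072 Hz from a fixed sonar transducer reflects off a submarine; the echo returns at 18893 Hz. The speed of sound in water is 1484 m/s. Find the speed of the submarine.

7.0 m/s

Double Doppler shift off a moving reflector: f₂ = f₀ · (v + u)/(v − u) (u > 0 toward emitter).
Rearranging, u = v · (f₂ − f₀)/(f₂ + f₀) = 1484 × -179/37965 ≈ -7.0 m/s.
So the submarine is moving at 7.0 m/s away from the emitter.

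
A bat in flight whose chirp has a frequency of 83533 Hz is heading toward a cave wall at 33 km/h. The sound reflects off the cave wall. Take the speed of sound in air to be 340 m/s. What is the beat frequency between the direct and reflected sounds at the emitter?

33 km/h = 9.167 m/s.
The cave wall receives the sound from a moving source: f₁ = f₀ · v/(v − v_e) = 83533 × 340/330.83 ≈ 85848 Hz.
On the return leg the bat in flight is a moving observer: f₂ = f₁ · (v + v_e)/v = 85848 × 349.17/340 ≈ 88162 Hz.
Beat against the emitted tone: |f₂ − f₀| = 2v_e·f₀/(v − v_e) = 2 × 9.167 × 83533/330.83 ≈ 4629 Hz.

4629 Hz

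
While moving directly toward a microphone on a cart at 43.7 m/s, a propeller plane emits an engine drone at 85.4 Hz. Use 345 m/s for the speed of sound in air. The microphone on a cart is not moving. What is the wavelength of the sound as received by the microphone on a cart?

With the source moving toward a stationary observer, f' = f · v/(v − v_s).
f' = 85.4 × 345/(345 − 43.7) ≈ 98 Hz.
λ' = v/f' = 345/97.7863 ≈ 3.53 m.

3.53 m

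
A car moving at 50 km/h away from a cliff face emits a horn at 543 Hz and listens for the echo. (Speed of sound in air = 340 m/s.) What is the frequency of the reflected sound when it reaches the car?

500 Hz

50 km/h = 13.89 m/s.
The cliff face receives the sound from a moving source: f₁ = f₀ · v/(v + v_e) = 543 × 340/353.89 ≈ 522 Hz.
On the return leg the car is a moving observer: f₂ = f₁ · (v − v_e)/v = 522 × 326.11/340 ≈ 500 Hz.
Equivalently f₂ = f₀ · (v − v_e)/(v + v_e).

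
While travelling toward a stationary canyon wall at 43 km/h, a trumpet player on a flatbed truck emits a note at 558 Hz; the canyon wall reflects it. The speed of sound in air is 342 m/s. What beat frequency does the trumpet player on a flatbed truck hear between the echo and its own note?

40.4 Hz

43 km/h = 11.94 m/s.
The canyon wall receives the sound from a moving source: f₁ = f₀ · v/(v − v_e) = 558 × 342/330.06 ≈ 578.2 Hz.
On the return leg the trumpet player on a flatbed truck is a moving observer: f₂ = f₁ · (v + v_e)/v = 578.2 × 353.94/342 ≈ 598.4 Hz.
Beat against the emitted tone: |f₂ − f₀| = 2v_e·f₀/(v − v_e) = 2 × 11.94 × 558/330.06 ≈ 40.4 Hz.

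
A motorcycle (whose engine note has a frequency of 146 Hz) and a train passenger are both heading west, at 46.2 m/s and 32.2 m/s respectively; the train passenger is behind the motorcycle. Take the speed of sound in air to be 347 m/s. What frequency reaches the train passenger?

The train passenger is behind, so the motorcycle is moving away from it while the train passenger is moving toward the motorcycle.
Both move, so f' = f · (v + v_o)/(v + v_s).
f' = 146 × (347 + 32.2)/(347 + 46.2) = 146 × 379.2/393.2 ≈ 141 Hz.

141 Hz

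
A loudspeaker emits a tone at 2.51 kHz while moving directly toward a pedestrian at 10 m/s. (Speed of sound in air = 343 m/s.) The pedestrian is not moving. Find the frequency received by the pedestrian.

Only the source moves, toward the listener, so f' = f · v/(v − v_s).
f' = 2.51 × 343/(343 − 10) = 2.51 × 343/333 ≈ 2.59 kHz.

2.59 kHz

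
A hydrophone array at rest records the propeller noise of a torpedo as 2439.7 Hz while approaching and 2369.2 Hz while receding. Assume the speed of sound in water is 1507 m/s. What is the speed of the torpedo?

22.1 m/s

f₁/f₂ = (v + v_s)/(v − v_s), so v_s = v · (f₁ − f₂)/(f₁ + f₂).
v_s = 1507 × (2439.7 − 2369.2)/(2439.7 + 2369.2) = 1507 × 70.5/4808.9 ≈ 22.1 m/s.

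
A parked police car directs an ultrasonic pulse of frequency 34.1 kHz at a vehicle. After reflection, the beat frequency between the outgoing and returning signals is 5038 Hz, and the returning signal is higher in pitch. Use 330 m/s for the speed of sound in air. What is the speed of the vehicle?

22.7 m/s

Double Doppler shift off a moving reflector: f₂ = f₀ · (v + u)/(v − u) (u > 0 toward emitter).
Returning signal is higher, so f₂ = f₀ + Δf = 34100 + 5038 = 39138 Hz.
Rearranging, u = v · (f₂ − f₀)/(f₂ + f₀) = 330 × 5038/73238 ≈ 22.7 m/s.
So the vehicle is moving at 22.7 m/s toward the emitter.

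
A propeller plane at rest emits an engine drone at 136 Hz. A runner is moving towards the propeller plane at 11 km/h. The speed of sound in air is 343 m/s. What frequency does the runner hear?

11 km/h = 3.056 m/s.
Only the observer moves, toward the source, so f' = f · (v + v_o)/v.
f' = 136 × (343 + 3.056)/343 = 136 × 346.06/343 ≈ 137 Hz.

137 Hz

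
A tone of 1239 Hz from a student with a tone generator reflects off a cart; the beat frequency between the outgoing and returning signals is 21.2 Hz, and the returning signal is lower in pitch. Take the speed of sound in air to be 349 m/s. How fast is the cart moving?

3.0 m/s

Double Doppler shift off a moving reflector: f₂ = f₀ · (v + u)/(v − u) (u > 0 toward emitter).
Returning signal is lower, so f₂ = f₀ − Δf = 1239 − 21.2 = 1217.8 Hz.
Rearranging, u = v · (f₂ − f₀)/(f₂ + f₀) = 349 × -21.2/2456.8 ≈ -3.0 m/s.
So the cart is moving at 3.0 m/s away from the emitter.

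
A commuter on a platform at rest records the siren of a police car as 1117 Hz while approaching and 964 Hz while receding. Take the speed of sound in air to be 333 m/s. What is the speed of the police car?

24.5 m/s

f₁/f₂ = (v + v_s)/(v − v_s), so v_s = v · (f₁ − f₂)/(f₁ + f₂).
v_s = 333 × (1117 − 964)/(1117 + 964) = 333 × 153/2081 ≈ 24.5 m/s.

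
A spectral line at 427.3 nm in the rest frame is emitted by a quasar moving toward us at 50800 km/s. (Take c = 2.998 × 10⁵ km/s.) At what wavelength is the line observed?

β = v/c = 50800/299800 = 0.1694.
Relativistic Doppler for wavelength: λ' = λ₀ · √((1 − β)/(1 + β)).
λ' = 427.3 × √(0.8306/1.1694) = 427.3 × 0.84274 ≈ 360.1 nm.

360.1 nm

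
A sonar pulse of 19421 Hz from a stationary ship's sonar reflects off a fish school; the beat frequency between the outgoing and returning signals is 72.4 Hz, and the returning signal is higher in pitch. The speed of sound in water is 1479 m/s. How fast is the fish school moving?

Double Doppler shift off a moving reflector: f₂ = f₀ · (v + u)/(v − u) (u > 0 toward emitter).
Returning signal is higher, so f₂ = f₀ + Δf = 19421 + 72.4 = 19493.4 Hz.
Rearranging, u = v · (f₂ − f₀)/(f₂ + f₀) = 1479 × 72.4/38914.4 ≈ 2.75 m/s.
So the fish school is moving at 2.75 m/s toward the emitter.

2.75 m/s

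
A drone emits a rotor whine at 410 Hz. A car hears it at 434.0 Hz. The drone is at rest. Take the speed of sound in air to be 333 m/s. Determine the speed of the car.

19.5 m/s

f' > f, so the car is approaching.
f' = f · (v + v_o)/v ⇒ v_o = v · |f'/f − 1|.
v_o = 333 × |434.0/410 − 1| = 333 × 0.05854 ≈ 19.5 m/s.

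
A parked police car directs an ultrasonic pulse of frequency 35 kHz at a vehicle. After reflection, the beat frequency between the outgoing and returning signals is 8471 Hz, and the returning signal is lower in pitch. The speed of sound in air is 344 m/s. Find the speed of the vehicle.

Double Doppler shift off a moving reflector: f₂ = f₀ · (v + u)/(v − u) (u > 0 toward emitter).
Returning signal is lower, so f₂ = f₀ − Δf = 35000 − 8471 = 26529 Hz.
Rearranging, u = v · (f₂ − f₀)/(f₂ + f₀) = 344 × -8471/61529 ≈ -47 m/s.
So the vehicle is moving at 47 m/s away from the emitter.

47 m/s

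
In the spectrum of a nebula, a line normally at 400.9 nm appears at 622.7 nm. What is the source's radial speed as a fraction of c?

λ'/λ₀ = 1.5533 > 1 (redshift), so the source is receding.
λ'/λ₀ = √((1 + β)/(1 − β)) for a receding source ⇒ β = (r² − 1)/(r² + 1) with r = λ'/λ₀.
β = (2.4126 − 1)/(2.4126 + 1) ≈ 0.414.

0.414c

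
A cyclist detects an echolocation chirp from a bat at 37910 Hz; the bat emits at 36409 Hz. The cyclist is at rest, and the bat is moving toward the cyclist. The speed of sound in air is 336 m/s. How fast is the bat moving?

13.3 m/s

f' = f · v/(v − v_s) ⇒ v_s = v · |1 − f/f'|.
v_s = 336 × |1 − 36409/37910| = 336 × 0.03959 ≈ 13.3 m/s.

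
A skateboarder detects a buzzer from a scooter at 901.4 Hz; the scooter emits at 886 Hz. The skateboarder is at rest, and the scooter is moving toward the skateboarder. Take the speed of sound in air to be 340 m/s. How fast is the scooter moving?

5.8 m/s

f' = f · v/(v − v_s) ⇒ v_s = v · |1 − f/f'|.
v_s = 340 × |1 − 886/901.4| = 340 × 0.01708 ≈ 5.8 m/s.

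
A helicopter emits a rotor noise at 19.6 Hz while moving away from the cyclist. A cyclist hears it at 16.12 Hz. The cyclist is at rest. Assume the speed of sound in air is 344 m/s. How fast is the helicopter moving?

74 m/s

f' = f · v/(v + v_s) ⇒ v_s = v · |1 − f/f'|.
v_s = 344 × |1 − 19.6/16.12| = 344 × 0.2159 ≈ 74 m/s.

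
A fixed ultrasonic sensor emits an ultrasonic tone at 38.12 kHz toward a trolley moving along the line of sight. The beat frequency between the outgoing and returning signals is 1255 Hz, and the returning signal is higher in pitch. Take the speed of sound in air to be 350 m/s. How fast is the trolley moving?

5.7 m/s

Double Doppler shift off a moving reflector: f₂ = f₀ · (v + u)/(v − u) (u > 0 toward emitter).
Returning signal is higher, so f₂ = f₀ + Δf = 38120 + 1255 = 39375 Hz.
Rearranging, u = v · (f₂ − f₀)/(f₂ + f₀) = 350 × 1255/77495 ≈ 5.7 m/s.
So the trolley is moving at 5.7 m/s toward the emitter.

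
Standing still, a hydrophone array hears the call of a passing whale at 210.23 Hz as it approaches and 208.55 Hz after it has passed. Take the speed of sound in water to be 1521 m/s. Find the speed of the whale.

f₁/f₂ = (v + v_s)/(v − v_s), so v_s = v · (f₁ − f₂)/(f₁ + f₂).
v_s = 1521 × (210.23 − 208.55)/(210.23 + 208.55) = 1521 × 1.68/418.78 ≈ 6.1 m/s.

6.1 m/s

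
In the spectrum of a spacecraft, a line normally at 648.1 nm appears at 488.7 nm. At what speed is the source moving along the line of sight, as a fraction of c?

λ'/λ₀ = 0.7541 < 1 (blueshift), so the source is approaching.
λ'/λ₀ = √((1 − β)/(1 + β)) for an approaching source ⇒ β = (1 − r²)/(1 + r²) with r = λ'/λ₀.
β = (1 − 0.5686)/(1 + 0.5686) ≈ 0.275.

0.275c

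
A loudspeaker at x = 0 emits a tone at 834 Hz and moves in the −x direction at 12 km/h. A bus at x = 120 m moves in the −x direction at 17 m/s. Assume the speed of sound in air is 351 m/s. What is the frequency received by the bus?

866 Hz

12 km/h = 3.333 m/s.
The observer lies on the +x side, so the source is heading away from the observer and the observer is heading toward the source.
Both move, so f' = f · (v + v_o)/(v + v_s).
f' = 834 × (351 + 17)/(351 + 3.333) = 834 × 368/354.33 ≈ 866 Hz.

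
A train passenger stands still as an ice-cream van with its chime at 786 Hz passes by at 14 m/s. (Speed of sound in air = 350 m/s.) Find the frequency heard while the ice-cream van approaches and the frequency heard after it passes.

Approaching: f₁ = f · v/(v − v_s) = 786 × 350/336 ≈ 819 Hz.
Receding: f₂ = f · v/(v + v_s) = 786 × 350/364 ≈ 756 Hz.

819 Hz approaching; 756 Hz receding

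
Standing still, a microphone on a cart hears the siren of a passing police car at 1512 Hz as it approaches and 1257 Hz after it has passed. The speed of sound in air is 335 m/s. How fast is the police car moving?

31 m/s

f₁/f₂ = (v + v_s)/(v − v_s), so v_s = v · (f₁ − f₂)/(f₁ + f₂).
v_s = 335 × (1512 − 1257)/(1512 + 1257) = 335 × 255/2769 ≈ 31 m/s.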